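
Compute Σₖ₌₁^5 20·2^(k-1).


Sₙ = 20×(2^5 - 1)/(2 - 1)
= 20×(32 - 1)/1
= 20×31/1
= 620

S_5 = 620


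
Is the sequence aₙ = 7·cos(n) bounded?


For all n, -1 ≤ cos(n) ≤ 1, so -7 ≤ 7·cos(n) ≤ 7
Lower bound: -7, Upper bound: 7
The sequence IS bounded

Bounded (-7 ≤ aₙ ≤ 7)


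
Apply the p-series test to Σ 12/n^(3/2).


p-series test: Σ c/n^p converges if p > 1, diverges if p ≤ 1 (constant c > 0 doesn't affect convergence).
p = 3/2
3/2 > 1 → CONVERGES

Converges (p = 3/2 > 1)


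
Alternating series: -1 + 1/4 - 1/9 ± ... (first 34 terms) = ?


S = -1 + 1/4 - 1/9 + 1/16 - 1/25 + 1/36 - 1/49 + 1/64 ± ...
= -0.822
(Full series converges to -π²/12 ≈ -0.8225)

S_34 = -0.822


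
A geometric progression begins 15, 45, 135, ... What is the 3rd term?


aₙ = a₁·r^(n-1)
= 15×3^2
= 15×9
= 135

a_3 = 135


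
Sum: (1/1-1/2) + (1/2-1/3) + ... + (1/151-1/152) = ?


Telescoping: adjacent terms cancel.
= 1/1 - 1/152
= 1 - 1/152 = 151/152

Sum = 151/152


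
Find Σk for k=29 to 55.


Σₖ₌29^55 k = Σₖ₌₁^55 k − Σₖ₌₁^28 k
= 55·56/2 − 28·29/2
= 1540 − 406 = 1134

Σk = 1134


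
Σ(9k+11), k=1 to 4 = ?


Σ(9k+11) = 9·Σk + 11·n
= 9·10 + 11·4
= 90 + 44 = 134

Σ = 134


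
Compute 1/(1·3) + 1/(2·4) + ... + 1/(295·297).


1/(k(k+2)) = (1/2)·(1/k - 1/(k+2)) (partial fractions)
Telescoping: Σ = (1/2)·(1 + 1/2 - 1/296 - 1/297) = 131275/175824

Sum = 131275/175824


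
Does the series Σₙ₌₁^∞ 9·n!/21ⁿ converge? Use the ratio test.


aₙ = 9·n!/21^n
a_{n+1}/aₙ = (n+1)!/21^(n+1) × 21^n/n!  (constant 9 cancels)
= (n+1)/21
L = lim(n→∞) (n+1)/21 = ∞
L > 1 → series DIVERGES

Diverges (ratio test: L = ∞ > 1)


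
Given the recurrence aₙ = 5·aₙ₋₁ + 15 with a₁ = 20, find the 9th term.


Computing step by step:
a_1 = 20
a_2 = 115
a_3 = 590
a_4 = 2965
a_5 = 14840
a_6 = 74215
a_7 = 371090
a_8 = 1855465
a_9 = 9277340


a_9 = 9277340


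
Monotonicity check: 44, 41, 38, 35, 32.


Differences: -3, -3, -3, -3
All differences < 0 → strictly DECREASING

Monotonically decreasing


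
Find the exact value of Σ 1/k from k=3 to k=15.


Σₖ₌3^15 1/k = 1/3 + 1/4 + 1/5 + ... + 1/15
= 655217/360360
≈ 1.8182

Sum = 655217/360360 ≈ 1.8182


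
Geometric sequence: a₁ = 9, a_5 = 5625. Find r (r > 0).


r^(n-1) = aₙ/a₁
r^4 = 5625/9 = 625
r = 625^(1/4)
= ±5; taking r > 0 gives r = 5

r = 5


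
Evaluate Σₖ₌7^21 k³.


Σₖ₌7^21 k³ = [21·22/2]² − [6·7/2]²
= 53361 − 441 = 52920

Σk³ = 52920


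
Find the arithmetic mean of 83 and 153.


AM = (83 + 153)/2 = 236/2 = 118

AM = 118


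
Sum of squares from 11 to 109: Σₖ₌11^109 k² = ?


Σₖ₌11^109 k² = Σₖ₌₁^109 k² − Σₖ₌₁^10 k²
= 109·110·219/6 − 10·11·21/6
= 437635 − 385 = 437250

Σk² = 437250


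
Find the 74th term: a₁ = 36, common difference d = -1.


aₙ = a₁ + (n-1)d
= 36 + (74-1)×-1
= 36 - 73
= -37

a_74 = -37


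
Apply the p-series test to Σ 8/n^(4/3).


p-series test: Σ c/n^p converges if p > 1, diverges if p ≤ 1 (constant c > 0 doesn't affect convergence).
p = 4/3
4/3 > 1 → CONVERGES

Converges (p = 4/3 > 1)


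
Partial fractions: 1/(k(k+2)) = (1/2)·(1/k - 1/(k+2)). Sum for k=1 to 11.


1/(k(k+2)) = (1/2)·(1/k - 1/(k+2)) (partial fractions)
Telescoping: Σ = (1/2)·(1 + 1/2 - 1/12 - 1/13) = 209/312

Sum = 209/312


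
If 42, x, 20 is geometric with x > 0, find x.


GM = √(42×20) = √840 = 28.9828

GM = 28.9828


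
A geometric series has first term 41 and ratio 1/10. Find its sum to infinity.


S∞ = a₁/(1-r) = 41/(1 - 1/10)
= 41/(9/10)
= 410/9

S∞ = 410/9


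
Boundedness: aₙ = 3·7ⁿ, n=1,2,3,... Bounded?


aₙ = 3·7ⁿ → as n→∞, aₙ→∞ (since base 7 > 1)
No finite upper bound exists
The sequence is UNBOUNDED

Unbounded (aₙ → ∞ as n → ∞)


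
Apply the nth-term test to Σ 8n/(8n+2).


lim(n→∞) 8n/(8n+2) = 8/8 = 1  (divide numerator and denominator by n)
lim aₙ = 1 ≠ 0 → series DIVERGES

Diverges (lim aₙ = 1 ≠ 0)


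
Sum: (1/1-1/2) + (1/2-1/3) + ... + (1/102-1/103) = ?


Telescoping: adjacent terms cancel.
= 1/1 - 1/103
= 1 - 1/103 = 102/103

Sum = 102/103


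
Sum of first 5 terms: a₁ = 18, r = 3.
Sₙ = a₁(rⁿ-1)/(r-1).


Sₙ = 18×(3^5 - 1)/(3 - 1)
= 18×(243 - 1)/2
= 18×242/2
= 2178

S_5 = 2178


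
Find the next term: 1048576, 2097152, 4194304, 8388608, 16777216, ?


Pattern: powers of 2: 2ⁿ
Terms: 1048576, 2097152, 4194304, 8388608, 16777216
Next term = 33554432

Next term = 33554432


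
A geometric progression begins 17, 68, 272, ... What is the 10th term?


aₙ = a₁·r^(n-1)
= 17×4^9
= 17×262144
= 4456448

a_10 = 4456448


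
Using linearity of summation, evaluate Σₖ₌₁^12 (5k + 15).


Σ(5k+15) = 5·Σk + 15·n
= 5·78 + 15·12
= 390 + 180 = 570

Σ = 570


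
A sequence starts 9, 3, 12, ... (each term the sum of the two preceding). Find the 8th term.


Computing iteratively: 9, 3, 12, 15, 27, 42, 69, 111
a_8 = 111

a_8 = 111


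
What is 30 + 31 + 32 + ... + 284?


Σₖ₌30^284 k = Σₖ₌₁^284 k − Σₖ₌₁^29 k
= 284·285/2 − 29·30/2
= 40470 − 435 = 40035

Σk = 40035


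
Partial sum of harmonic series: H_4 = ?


H_4 = 1/1 + 1/2 + 1/3 + 1/4
= 25/12
≈ 2.0833

H_4 = 25/12 ≈ 2.0833


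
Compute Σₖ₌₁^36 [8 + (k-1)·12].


aₙ = 8 + (36-1)×12 = 428
Sₙ = n(a₁+aₙ)/2 = 36×(8+428)/2
= 36×436/2 = 7848

S_36 = 7848


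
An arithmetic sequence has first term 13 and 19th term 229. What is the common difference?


d = (aₙ - a₁)/(n-1)
= (229 - 13)/(19-1)
= 216/18 = 12

d = 12


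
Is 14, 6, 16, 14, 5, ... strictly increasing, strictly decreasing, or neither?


Differences: -8, 10, -2, -9
Difference at position 2 is +10 (> 0) but position 1 is -8 (< 0) — sequence both rises and falls
→ NOT monotonic

Not monotonic


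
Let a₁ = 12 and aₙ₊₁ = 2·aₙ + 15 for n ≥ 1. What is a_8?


Computing step by step:
a_1 = 12
a_2 = 39
a_3 = 93
a_4 = 201
a_5 = 417
a_6 = 849
a_7 = 1713
a_8 = 3441


a_8 = 3441


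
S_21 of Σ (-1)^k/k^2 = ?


S = -1 + 1/4 - 1/9 + 1/16 - 1/25 + 1/36 - 1/49 + 1/64 ± ...
= -0.8235
(Full series converges to -π²/12 ≈ -0.8225)

S_21 = -0.8235


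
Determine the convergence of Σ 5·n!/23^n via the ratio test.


aₙ = 5·n!/23^n
a_{n+1}/aₙ = (n+1)!/23^(n+1) × 23^n/n!  (constant 5 cancels)
= (n+1)/23
L = lim(n→∞) (n+1)/23 = ∞
L > 1 → series DIVERGES

Diverges (ratio test: L = ∞ > 1)


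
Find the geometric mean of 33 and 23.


GM = √(33×23) = √759 = 27.55

GM = 27.55


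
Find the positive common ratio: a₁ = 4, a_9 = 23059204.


r^(n-1) = aₙ/a₁
r^8 = 23059204/4 = 5764801
r = 5764801^(1/8)
= ±7; taking r > 0 gives r = 7

r = 7


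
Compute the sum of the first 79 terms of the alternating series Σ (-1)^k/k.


S = -1 + 1/2 - 1/3 + 1/4 - 1/5 + 1/6 - 1/7 + 1/8 ± ...
= -0.6994
(Full series converges to -ln(2) ≈ -0.6931)

S_79 = -0.6994


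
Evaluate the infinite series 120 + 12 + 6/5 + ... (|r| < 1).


S∞ = a₁/(1-r) = 120/(1 - 1/10)
= 120/(9/10)
= 400/3

S∞ = 400/3


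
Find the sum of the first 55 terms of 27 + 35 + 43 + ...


aₙ = 27 + (55-1)×8 = 459
Sₙ = n(a₁+aₙ)/2 = 55×(27+459)/2
= 55×486/2 = 13365

S_55 = 13365


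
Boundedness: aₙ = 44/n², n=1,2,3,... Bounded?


a₁ = 44, a₂ = 44/4, a₃ = 44/9, ...
0 < aₙ ≤ 44 for all n ≥ 1
The sequence IS bounded

Bounded (0 < aₙ ≤ 44)


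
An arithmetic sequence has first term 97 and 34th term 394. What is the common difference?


d = (aₙ - a₁)/(n-1)
= (394 - 97)/(34-1)
= 297/33 = 9

d = 9


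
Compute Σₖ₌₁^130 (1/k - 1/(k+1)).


Telescoping: adjacent terms cancel.
= 1/1 - 1/131
= 1 - 1/131 = 130/131

Sum = 130/131


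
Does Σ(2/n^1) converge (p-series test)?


p-series test: Σ c/n^p converges if p > 1, diverges if p ≤ 1 (constant c > 0 doesn't affect convergence).
p = 1
1 ≤ 1 → DIVERGES

Diverges (p = 1 ≤ 1)


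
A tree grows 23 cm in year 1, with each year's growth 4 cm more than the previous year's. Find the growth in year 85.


aₙ = a₁ + (n-1)d
= 23 + (85-1)×4
= 23 + 336
= 359

a_85 = 359


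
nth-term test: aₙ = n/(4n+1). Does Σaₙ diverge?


lim(n→∞) n/(4n+1) = 1/4 = 1/4  (divide numerator and denominator by n)
lim aₙ = 1/4 ≠ 0 → series DIVERGES

Diverges (lim aₙ = 1/4 ≠ 0)


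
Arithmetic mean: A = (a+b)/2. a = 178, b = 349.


AM = (178 + 349)/2 = 527/2 = 263.5

AM = 263.5


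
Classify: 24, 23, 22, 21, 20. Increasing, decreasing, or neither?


Differences: -1, -1, -1, -1
All differences < 0 → strictly DECREASING

Monotonically decreasing


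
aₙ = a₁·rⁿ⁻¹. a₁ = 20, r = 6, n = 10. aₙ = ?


aₙ = a₁·r^(n-1)
= 20×6^9
= 20×10077696
= 201553920

a_10 = 201553920


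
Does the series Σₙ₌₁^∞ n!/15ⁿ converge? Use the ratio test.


aₙ = n!/15^n
a_{n+1}/aₙ = (n+1)!/15^(n+1) × 15^n/n!
= (n+1)/15
L = lim(n→∞) (n+1)/15 = ∞
L > 1 → series DIVERGES

Diverges (ratio test: L = ∞ > 1)


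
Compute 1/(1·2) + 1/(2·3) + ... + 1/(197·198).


1/(k(k+1)) = 1/k - 1/(k+1) (partial fractions)
Telescoping: Σ = 1 - 1/198 = 197/198

Sum = 197/198


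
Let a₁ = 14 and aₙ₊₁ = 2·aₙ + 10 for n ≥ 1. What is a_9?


Computing step by step:
a_1 = 14
a_2 = 38
a_3 = 86
a_4 = 182
a_5 = 374
a_6 = 758
a_7 = 1526
a_8 = 3062
a_9 = 6134


a_9 = 6134


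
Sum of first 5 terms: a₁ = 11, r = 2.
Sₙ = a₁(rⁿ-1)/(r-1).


Sₙ = 11×(2^5 - 1)/(2 - 1)
= 11×(32 - 1)/1
= 11×31/1
= 341

S_5 = 341


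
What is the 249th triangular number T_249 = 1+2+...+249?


n(n+1)/2 = 249×250/2 = 62250/2 = 31125

Σk = 31125


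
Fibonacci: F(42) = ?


Fibonacci sequence: 1, 1, 2, 3, 5, 8, 13, 21, 34, 55, 89, ...
F(42) = 267914296

F(42) = 267914296


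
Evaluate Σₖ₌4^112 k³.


Σₖ₌4^112 k³ = [112·113/2]² − [3·4/2]²
= 40043584 − 36 = 40043548

Σk³ = 40043548


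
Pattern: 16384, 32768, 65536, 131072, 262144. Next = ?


Pattern: powers of 2: 2ⁿ
Terms: 16384, 32768, 65536, 131072, 262144
Next term = 524288

Next term = 524288


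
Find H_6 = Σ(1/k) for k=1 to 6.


H_6 = 1/1 + 1/2 + 1/3 + 1/4 + 1/5 + 1/6
= 49/20
≈ 2.45

H_6 = 49/20 ≈ 2.45


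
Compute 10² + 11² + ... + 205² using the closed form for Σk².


Σₖ₌10^205 k² = Σₖ₌₁^205 k² − Σₖ₌₁^9 k²
= 205·206·411/6 − 9·10·19/6
= 2892755 − 285 = 2892470

Σk² = 2892470


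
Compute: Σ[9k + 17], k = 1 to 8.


Σ(9k+17) = 9·Σk + 17·n
= 9·36 + 17·8
= 324 + 136 = 460

Σ = 460


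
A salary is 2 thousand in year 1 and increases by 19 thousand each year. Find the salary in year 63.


aₙ = a₁ + (n-1)d
= 2 + (63-1)×19
= 2 + 1178
= 1180

a_63 = 1180


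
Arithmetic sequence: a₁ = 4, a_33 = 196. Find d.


d = (aₙ - a₁)/(n-1)
= (196 - 4)/(33-1)
= 192/32 = 6

d = 6


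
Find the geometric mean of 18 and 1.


GM = √(18×1) = √18 = 4.2426

GM = 4.2426


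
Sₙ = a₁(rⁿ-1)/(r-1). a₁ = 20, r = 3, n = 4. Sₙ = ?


Sₙ = 20×(3^4 - 1)/(3 - 1)
= 20×(81 - 1)/2
= 20×80/2
= 800

S_4 = 800


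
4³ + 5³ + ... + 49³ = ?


Σₖ₌4^49 k³ = [49·50/2]² − [3·4/2]²
= 1500625 − 36 = 1500589

Σk³ = 1500589


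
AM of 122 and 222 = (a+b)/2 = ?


AM = (122 + 222)/2 = 344/2 = 172

AM = 172


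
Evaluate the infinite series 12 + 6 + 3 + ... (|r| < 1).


S∞ = a₁/(1-r) = 12/(1 - 1/2)
= 12/(1/2)
= 24

S∞ = 24


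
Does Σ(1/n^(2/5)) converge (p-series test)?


p-series test: Σ c/n^p converges if p > 1, diverges if p ≤ 1 (constant c > 0 doesn't affect convergence).
p = 2/5
2/5 ≤ 1 → DIVERGES

Diverges (p = 2/5 ≤ 1)


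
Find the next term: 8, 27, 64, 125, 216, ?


Pattern: perfect cubes: n³
Terms: 8, 27, 64, 125, 216
Next term = 343

Next term = 343


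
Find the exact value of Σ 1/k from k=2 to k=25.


Σₖ₌2^25 1/k = 1/2 + 1/3 + 1/4 + ... + 1/25
= 25128807667/8923714800
≈ 2.816

Sum = 25128807667/8923714800 ≈ 2.816


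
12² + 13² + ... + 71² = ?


Σₖ₌12^71 k² = Σₖ₌₁^71 k² − Σₖ₌₁^11 k²
= 71·72·143/6 − 11·12·23/6
= 121836 − 506 = 121330

Σk² = 121330


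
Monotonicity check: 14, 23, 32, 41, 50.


Differences: 9, 9, 9, 9
All differences > 0 → strictly INCREASING

Monotonically increasing


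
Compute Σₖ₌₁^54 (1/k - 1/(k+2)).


Telescoping with gap 2: two head and two tail terms survive.
= (1 + 1/2) - (1/55 + 1/56)
= 3/2 - 1/55 - 1/56 = 4509/3080

Sum = 4509/3080


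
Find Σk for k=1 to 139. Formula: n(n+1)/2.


n(n+1)/2 = 139×140/2 = 19460/2 = 9730

Σk = 9730


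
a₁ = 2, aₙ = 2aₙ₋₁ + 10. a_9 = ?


Computing step by step:
a_1 = 2
a_2 = 14
a_3 = 38
a_4 = 86
a_5 = 182
a_6 = 374
a_7 = 758
a_8 = 1526
a_9 = 3062


a_9 = 3062


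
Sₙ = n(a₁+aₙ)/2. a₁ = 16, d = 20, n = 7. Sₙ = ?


aₙ = 16 + (7-1)×20 = 136
Sₙ = n(a₁+aₙ)/2 = 7×(16+136)/2
= 7×152/2 = 532

S_7 = 532


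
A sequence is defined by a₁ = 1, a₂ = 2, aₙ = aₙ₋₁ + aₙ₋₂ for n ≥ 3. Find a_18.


Computing iteratively: 1, 2, 3, 5, 8, 13, 21, 34, 55, 89, 144, 233, ...
a_18 = 4181

a_18 = 4181


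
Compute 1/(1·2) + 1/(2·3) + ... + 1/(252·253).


1/(k(k+1)) = 1/k - 1/(k+1) (partial fractions)
Telescoping: Σ = 1 - 1/253 = 252/253

Sum = 252/253


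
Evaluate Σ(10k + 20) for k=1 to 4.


Σ(10k+20) = 10·Σk + 20·n
= 10·10 + 20·4
= 100 + 80 = 180

Σ = 180


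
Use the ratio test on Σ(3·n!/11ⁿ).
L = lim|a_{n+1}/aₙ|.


aₙ = 3·n!/11^n
a_{n+1}/aₙ = (n+1)!/11^(n+1) × 11^n/n!  (constant 3 cancels)
= (n+1)/11
L = lim(n→∞) (n+1)/11 = ∞
L > 1 → series DIVERGES

Diverges (ratio test: L = ∞ > 1)


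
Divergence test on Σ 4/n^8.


lim(n→∞) 4/n^8 = 0
lim aₙ = 0 → nth-term test is INCONCLUSIVE
(Need other tests; this is actually a convergent p-series with p=8 > 1)

Inconclusive (lim aₙ = 0; need another test)


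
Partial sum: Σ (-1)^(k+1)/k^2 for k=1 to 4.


S = 1 - 1/4 + 1/9 - 1/16
= 0.7986
(Full series converges to +π²/12 ≈ +0.8225)

S_4 = 0.7986


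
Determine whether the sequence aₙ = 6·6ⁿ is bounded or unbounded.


aₙ = 6·6ⁿ → as n→∞, aₙ→∞ (since base 6 > 1)
No finite upper bound exists
The sequence is UNBOUNDED

Unbounded (aₙ → ∞ as n → ∞)


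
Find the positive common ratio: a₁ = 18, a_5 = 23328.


r^(n-1) = aₙ/a₁
r^4 = 23328/18 = 1296
r = 1296^(1/4)
= ±6; taking r > 0 gives r = 6

r = 6


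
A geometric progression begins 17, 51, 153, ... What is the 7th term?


aₙ = a₁·r^(n-1)
= 17×3^6
= 17×729
= 12393

a_7 = 12393


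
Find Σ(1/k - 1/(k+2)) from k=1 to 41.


Telescoping with gap 2: two head and two tail terms survive.
= (1 + 1/2) - (1/42 + 1/43)
= 3/2 - 1/42 - 1/43 = 1312/903

Sum = 1312/903


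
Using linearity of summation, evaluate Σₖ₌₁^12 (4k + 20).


Σ(4k+20) = 4·Σk + 20·n
= 4·78 + 20·12
= 312 + 240 = 552

Σ = 552


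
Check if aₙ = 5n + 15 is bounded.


aₙ = 5n + 15 → as n→∞, aₙ→∞
No finite upper bound exists
The sequence is UNBOUNDED

Unbounded (aₙ → ∞ as n → ∞)


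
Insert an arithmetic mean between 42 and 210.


AM = (42 + 210)/2 = 252/2 = 126

AM = 126


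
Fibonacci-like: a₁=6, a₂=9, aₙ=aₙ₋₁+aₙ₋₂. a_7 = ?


Computing iteratively: 6, 9, 15, 24, 39, 63, 102
a_7 = 102

a_7 = 102


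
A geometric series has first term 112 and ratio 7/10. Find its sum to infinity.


S∞ = a₁/(1-r) = 112/(1 - 7/10)
= 112/(3/10)
= 1120/3

S∞ = 1120/3


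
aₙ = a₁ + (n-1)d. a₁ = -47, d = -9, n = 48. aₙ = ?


aₙ = a₁ + (n-1)d
= -47 + (48-1)×-9
= -47 - 423
= -470

a_48 = -470


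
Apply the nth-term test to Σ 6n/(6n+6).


lim(n→∞) 6n/(6n+6) = 6/6 = 1  (divide numerator and denominator by n)
lim aₙ = 1 ≠ 0 → series DIVERGES

Diverges (lim aₙ = 1 ≠ 0)


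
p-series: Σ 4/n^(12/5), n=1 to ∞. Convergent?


p-series test: Σ c/n^p converges if p > 1, diverges if p ≤ 1 (constant c > 0 doesn't affect convergence).
p = 12/5
12/5 > 1 → CONVERGES

Converges (p = 12/5 > 1)


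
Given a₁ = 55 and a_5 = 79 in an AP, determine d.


d = (aₙ - a₁)/(n-1)
= (79 - 55)/(5-1)
= 24/4 = 6

d = 6


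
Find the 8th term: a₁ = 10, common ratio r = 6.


aₙ = a₁·r^(n-1)
= 10×6^7
= 10×279936
= 2799360

a_8 = 2799360


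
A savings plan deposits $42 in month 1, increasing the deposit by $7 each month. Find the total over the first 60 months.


aₙ = 42 + (60-1)×7 = 455
Sₙ = n(a₁+aₙ)/2 = 60×(42+455)/2
= 60×497/2 = 14910

S_60 = 14910


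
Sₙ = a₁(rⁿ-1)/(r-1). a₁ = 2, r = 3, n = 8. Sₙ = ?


Sₙ = 2×(3^8 - 1)/(3 - 1)
= 2×(6561 - 1)/2
= 2×6560/2
= 6560

S_8 = 6560


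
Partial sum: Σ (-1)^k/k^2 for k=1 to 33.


S = -1 + 1/4 - 1/9 + 1/16 - 1/25 + 1/36 - 1/49 + 1/64 ± ...
= -0.8229
(Full series converges to -π²/12 ≈ -0.8225)

S_33 = -0.8229


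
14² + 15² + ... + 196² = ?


Σₖ₌14^196 k² = Σₖ₌₁^196 k² − Σₖ₌₁^13 k²
= 196·197·393/6 − 13·14·27/6
= 2529086 − 819 = 2528267

Σk² = 2528267


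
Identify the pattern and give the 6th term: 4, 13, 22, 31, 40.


Pattern: arithmetic (d=9)
Terms: 4, 13, 22, 31, 40
Next term = 49

Next term = 49


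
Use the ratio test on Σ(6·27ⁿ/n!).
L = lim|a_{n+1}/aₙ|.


aₙ = 6·27^n/n!
a_{n+1}/aₙ = 27^(n+1)/(n+1)! × n!/27^n  (constant 6 cancels)
= 27/(n+1)
L = lim(n→∞) 27/(n+1) = 0
L < 1 → series CONVERGES

Converges (ratio test: L = 0 < 1)


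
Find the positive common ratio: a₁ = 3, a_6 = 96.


r^(n-1) = aₙ/a₁
r^5 = 96/3 = 32
r = 32^(1/5)
= 2

r = 2


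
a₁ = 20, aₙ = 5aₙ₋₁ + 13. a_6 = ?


Computing step by step:
a_1 = 20
a_2 = 113
a_3 = 578
a_4 = 2903
a_5 = 14528
a_6 = 72653


a_6 = 72653


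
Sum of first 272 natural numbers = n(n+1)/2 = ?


n(n+1)/2 = 272×273/2 = 74256/2 = 37128

Σk = 37128


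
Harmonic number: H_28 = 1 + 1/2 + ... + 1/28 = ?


H_28 = 1/1 + 1/2 + 1/3 + ... + 1/28
= 315404588903/80313433200
≈ 3.9272

H_28 = 315404588903/80313433200 ≈ 3.9272


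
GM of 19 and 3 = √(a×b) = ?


GM = √(19×3) = √57 = 7.5498

GM = 7.5498


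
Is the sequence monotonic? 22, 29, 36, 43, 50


Differences: 7, 7, 7, 7
All differences > 0 → strictly INCREASING

Monotonically increasing


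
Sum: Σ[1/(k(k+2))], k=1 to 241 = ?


1/(k(k+2)) = (1/2)·(1/k - 1/(k+2)) (partial fractions)
Telescoping: Σ = (1/2)·(1 + 1/2 - 1/242 - 1/243) = 21931/29403

Sum = 21931/29403


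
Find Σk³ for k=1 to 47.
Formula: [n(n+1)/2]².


n(n+1)/2 = 47×48/2 = 1128
Σk³ = 1128² = 1272384

Σk³ = 1272384


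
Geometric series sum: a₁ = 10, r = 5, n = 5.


Sₙ = 10×(5^5 - 1)/(5 - 1)
= 10×(3125 - 1)/4
= 10×3124/4
= 7810

S_5 = 7810


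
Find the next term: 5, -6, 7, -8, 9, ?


Pattern: alternating sign, magnitude arithmetic (d=1)
Terms: 5, -6, 7, -8, 9
Next term = -10

Next term = -10


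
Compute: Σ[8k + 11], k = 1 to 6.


Σ(8k+11) = 8·Σk + 11·n
= 8·21 + 11·6
= 168 + 66 = 234

Σ = 234


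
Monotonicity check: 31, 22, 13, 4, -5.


Differences: -9, -9, -9, -9
All differences < 0 → strictly DECREASING

Monotonically decreasing


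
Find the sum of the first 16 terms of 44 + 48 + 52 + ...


aₙ = 44 + (16-1)×4 = 104
Sₙ = n(a₁+aₙ)/2 = 16×(44+104)/2
= 16×148/2 = 1184

S_16 = 1184


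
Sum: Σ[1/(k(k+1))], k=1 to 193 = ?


1/(k(k+1)) = 1/k - 1/(k+1) (partial fractions)
Telescoping: Σ = 1 - 1/194 = 193/194

Sum = 193/194


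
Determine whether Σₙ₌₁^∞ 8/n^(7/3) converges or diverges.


p-series test: Σ c/n^p converges if p > 1, diverges if p ≤ 1 (constant c > 0 doesn't affect convergence).
p = 7/3
7/3 > 1 → CONVERGES

Converges (p = 7/3 > 1)


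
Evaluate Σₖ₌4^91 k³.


Σₖ₌4^91 k³ = [91·92/2]² − [3·4/2]²
= 17522596 − 36 = 17522560

Σk³ = 17522560


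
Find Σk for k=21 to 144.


Σₖ₌21^144 k = Σₖ₌₁^144 k − Σₖ₌₁^20 k
= 144·145/2 − 20·21/2
= 10440 − 210 = 10230

Σk = 10230


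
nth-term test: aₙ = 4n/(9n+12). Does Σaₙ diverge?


lim(n→∞) 4n/(9n+12) = 4/9 = 4/9  (divide numerator and denominator by n)
lim aₙ = 4/9 ≠ 0 → series DIVERGES

Diverges (lim aₙ = 4/9 ≠ 0)


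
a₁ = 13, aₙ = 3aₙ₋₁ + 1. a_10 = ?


Computing step by step:
a_1 = 13
a_2 = 40
a_3 = 121
a_4 = 364
a_5 = 1093
a_6 = 3280
a_7 = 9841
a_8 = 29524
a_9 = 88573
a_10 = 265720


a_10 = 265720


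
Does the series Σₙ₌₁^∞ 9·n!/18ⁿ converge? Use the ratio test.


aₙ = 9·n!/18^n
a_{n+1}/aₙ = (n+1)!/18^(n+1) × 18^n/n!  (constant 9 cancels)
= (n+1)/18
L = lim(n→∞) (n+1)/18 = ∞
L > 1 → series DIVERGES

Diverges (ratio test: L = ∞ > 1)


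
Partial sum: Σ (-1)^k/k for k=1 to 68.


S = -1 + 1/2 - 1/3 + 1/4 - 1/5 + 1/6 - 1/7 + 1/8 ± ...
= -0.6858
(Full series converges to -ln(2) ≈ -0.6931)

S_68 = -0.6858


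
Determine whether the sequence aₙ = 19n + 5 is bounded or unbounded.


aₙ = 19n + 5 → as n→∞, aₙ→∞
No finite upper bound exists
The sequence is UNBOUNDED

Unbounded (aₙ → ∞ as n → ∞)


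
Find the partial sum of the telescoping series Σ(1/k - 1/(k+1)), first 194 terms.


Telescoping: adjacent terms cancel.
= 1/1 - 1/195
= 1 - 1/195 = 194/195

Sum = 194/195


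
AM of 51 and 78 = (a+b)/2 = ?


AM = (51 + 78)/2 = 129/2 = 64.5

AM = 64.5


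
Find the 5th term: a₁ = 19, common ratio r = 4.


aₙ = a₁·r^(n-1)
= 19×4^4
= 19×256
= 4864

a_5 = 4864


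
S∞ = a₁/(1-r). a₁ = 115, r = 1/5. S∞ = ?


S∞ = a₁/(1-r) = 115/(1 - 1/5)
= 115/(4/5)
= 575/4

S∞ = 575/4


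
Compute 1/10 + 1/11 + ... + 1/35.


Σₖ₌10^35 1/k = 1/10 + 1/11 + 1/12 + ... + 1/35
= 2471388351727/1875370816800
≈ 1.3178

Sum = 2471388351727/1875370816800 ≈ 1.3178


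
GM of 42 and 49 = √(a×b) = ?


GM = √(42×49) = √2058 = 45.3652

GM = 45.3652


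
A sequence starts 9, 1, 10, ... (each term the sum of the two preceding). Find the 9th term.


Computing iteratively: 9, 1, 10, 11, 21, 32, 53, 85, 138
a_9 = 138

a_9 = 138


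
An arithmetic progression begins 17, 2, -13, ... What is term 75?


aₙ = a₁ + (n-1)d
= 17 + (75-1)×-15
= 17 - 1110
= -1093

a_75 = -1093


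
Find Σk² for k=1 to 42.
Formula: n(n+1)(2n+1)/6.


n = 42
n(n+1)(2n+1)/6 = 42×43×85/6
= 153510/6 = 25585

Σk² = 25585


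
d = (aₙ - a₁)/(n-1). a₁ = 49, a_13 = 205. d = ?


d = (aₙ - a₁)/(n-1)
= (205 - 49)/(13-1)
= 156/12 = 13

d = 13


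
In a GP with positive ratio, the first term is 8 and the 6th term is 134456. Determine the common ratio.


r^(n-1) = aₙ/a₁
r^5 = 134456/8 = 16807
r = 16807^(1/5)
= 7

r = 7


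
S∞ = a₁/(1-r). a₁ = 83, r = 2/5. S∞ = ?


S∞ = a₁/(1-r) = 83/(1 - 2/5)
= 83/(3/5)
= 415/3

S∞ = 415/3


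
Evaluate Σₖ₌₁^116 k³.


n(n+1)/2 = 116×117/2 = 6786
Σk³ = 6786² = 46049796

Σk³ = 46049796


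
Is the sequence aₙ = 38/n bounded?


a₁ = 38, a₂ = 38/2, a₃ = 38/3, ...
0 < aₙ ≤ 38 for all n ≥ 1
Lower bound: 0, Upper bound: 38
The sequence IS bounded

Bounded (0 < aₙ ≤ 38)


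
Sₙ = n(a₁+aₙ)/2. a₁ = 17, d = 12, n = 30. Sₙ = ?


aₙ = 17 + (30-1)×12 = 365
Sₙ = n(a₁+aₙ)/2 = 30×(17+365)/2
= 30×382/2 = 5730

S_30 = 5730


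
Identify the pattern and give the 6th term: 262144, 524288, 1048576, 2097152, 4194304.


Pattern: powers of 2: 2ⁿ
Terms: 262144, 524288, 1048576, 2097152, 4194304
Next term = 8388608

Next term = 8388608


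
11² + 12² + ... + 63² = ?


Σₖ₌11^63 k² = Σₖ₌₁^63 k² − Σₖ₌₁^10 k²
= 63·64·127/6 − 10·11·21/6
= 85344 − 385 = 84959

Σk² = 84959


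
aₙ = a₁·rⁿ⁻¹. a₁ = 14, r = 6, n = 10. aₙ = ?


aₙ = a₁·r^(n-1)
= 14×6^9
= 14×10077696
= 141087744

a_10 = 141087744


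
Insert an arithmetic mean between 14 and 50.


AM = (14 + 50)/2 = 64/2 = 32

AM = 32


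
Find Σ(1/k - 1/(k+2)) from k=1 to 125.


Telescoping with gap 2: two head and two tail terms survive.
= (1 + 1/2) - (1/126 + 1/127)
= 3/2 - 1/126 - 1/127 = 11875/8001

Sum = 11875/8001


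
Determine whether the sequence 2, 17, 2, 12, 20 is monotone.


Differences: 15, -15, 10, 8
Difference at position 1 is +15 (> 0) but position 2 is -15 (< 0) — sequence both rises and falls
→ NOT monotonic

Not monotonic


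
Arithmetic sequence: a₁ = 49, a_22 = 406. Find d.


d = (aₙ - a₁)/(n-1)
= (406 - 49)/(22-1)
= 357/21 = 17

d = 17


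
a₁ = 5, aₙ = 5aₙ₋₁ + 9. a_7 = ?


Computing step by step:
a_1 = 5
a_2 = 34
a_3 = 179
a_4 = 904
a_5 = 4529
a_6 = 22654
a_7 = 113279


a_7 = 113279


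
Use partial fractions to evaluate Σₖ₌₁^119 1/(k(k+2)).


1/(k(k+2)) = (1/2)·(1/k - 1/(k+2)) (partial fractions)
Telescoping: Σ = (1/2)·(1 + 1/2 - 1/120 - 1/121) = 21539/29040

Sum = 21539/29040


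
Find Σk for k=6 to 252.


Σₖ₌6^252 k = Σₖ₌₁^252 k − Σₖ₌₁^5 k
= 252·253/2 − 5·6/2
= 31878 − 15 = 31863

Σk = 31863


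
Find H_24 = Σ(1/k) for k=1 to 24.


H_24 = 1/1 + 1/2 + 1/3 + ... + 1/24
= 1347822955/356948592
≈ 3.776

H_24 = 1347822955/356948592 ≈ 3.776


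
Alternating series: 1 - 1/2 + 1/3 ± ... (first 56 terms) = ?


S = 1 - 1/2 + 1/3 - 1/4 + 1/5 - 1/6 + 1/7 - 1/8 ± ...
= 0.6843
(Full series converges to +ln(2) ≈ +0.6931)

S_56 = 0.6843


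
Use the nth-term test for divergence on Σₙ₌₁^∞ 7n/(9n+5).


lim(n→∞) 7n/(9n+5) = 7/9 = 7/9  (divide numerator and denominator by n)
lim aₙ = 7/9 ≠ 0 → series DIVERGES

Diverges (lim aₙ = 7/9 ≠ 0)


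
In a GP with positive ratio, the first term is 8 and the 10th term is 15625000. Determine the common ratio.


r^(n-1) = aₙ/a₁
r^9 = 15625000/8 = 1953125
r = 1953125^(1/9)
= 5

r = 5


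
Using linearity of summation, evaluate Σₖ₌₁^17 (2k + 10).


Σ(2k+10) = 2·Σk + 10·n
= 2·153 + 10·17
= 306 + 170 = 476

Σ = 476


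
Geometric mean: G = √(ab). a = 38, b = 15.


GM = √(38×15) = √570 = 23.8747

GM = 23.8747


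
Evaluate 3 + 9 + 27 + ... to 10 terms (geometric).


Sₙ = 3×(3^10 - 1)/(3 - 1)
= 3×(59049 - 1)/2
= 3×59048/2
= 88572

S_10 = 88572


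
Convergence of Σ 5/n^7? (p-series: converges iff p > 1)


p-series test: Σ c/n^p converges if p > 1, diverges if p ≤ 1 (constant c > 0 doesn't affect convergence).
p = 7
7 > 1 → CONVERGES

Converges (p = 7 > 1)


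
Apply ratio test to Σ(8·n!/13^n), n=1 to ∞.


aₙ = 8·n!/13^n
a_{n+1}/aₙ = (n+1)!/13^(n+1) × 13^n/n!  (constant 8 cancels)
= (n+1)/13
L = lim(n→∞) (n+1)/13 = ∞
L > 1 → series DIVERGES

Diverges (ratio test: L = ∞ > 1)


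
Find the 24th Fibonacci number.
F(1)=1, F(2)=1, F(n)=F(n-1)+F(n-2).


Fibonacci sequence: 1, 1, 2, 3, 5, 8, 13, 21, 34, 55, 89, ...
F(24) = 46368

F(24) = 46368


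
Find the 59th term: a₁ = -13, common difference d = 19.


aₙ = a₁ + (n-1)d
= -13 + (59-1)×19
= -13 + 1102
= 1089

a_59 = 1089


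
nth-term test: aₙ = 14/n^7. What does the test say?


lim(n→∞) 14/n^7 = 0
lim aₙ = 0 → nth-term test is INCONCLUSIVE
(Need other tests; this is actually a convergent p-series with p=7 > 1)

Inconclusive (lim aₙ = 0; need another test)


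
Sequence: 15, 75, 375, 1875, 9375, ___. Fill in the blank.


Pattern: geometric (r=5)
Terms: 15, 75, 375, 1875, 9375
Next term = 46875

Next term = 46875


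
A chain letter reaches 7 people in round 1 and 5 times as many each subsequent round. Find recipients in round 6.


aₙ = a₁·r^(n-1)
= 7×5^5
= 7×3125
= 21875

a_6 = 21875


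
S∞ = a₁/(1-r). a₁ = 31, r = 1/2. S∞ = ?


S∞ = a₁/(1-r) = 31/(1 - 1/2)
= 31/(1/2)
= 62

S∞ = 62


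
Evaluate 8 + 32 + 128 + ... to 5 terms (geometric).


Sₙ = 8×(4^5 - 1)/(4 - 1)
= 8×(1024 - 1)/3
= 8×1023/3
= 2728

S_5 = 2728


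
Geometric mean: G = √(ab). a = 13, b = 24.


GM = √(13×24) = √312 = 17.6635

GM = 17.6635


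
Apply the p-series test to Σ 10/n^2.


p-series test: Σ c/n^p converges if p > 1, diverges if p ≤ 1 (constant c > 0 doesn't affect convergence).
p = 2
2 > 1 → CONVERGES

Converges (p = 2 > 1)


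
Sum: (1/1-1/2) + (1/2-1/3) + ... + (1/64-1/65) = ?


Telescoping: adjacent terms cancel.
= 1/1 - 1/65
= 1 - 1/65 = 64/65

Sum = 64/65


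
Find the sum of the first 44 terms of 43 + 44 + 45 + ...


aₙ = 43 + (44-1)×1 = 86
Sₙ = n(a₁+aₙ)/2 = 44×(43+86)/2
= 44×129/2 = 2838

S_44 = 2838


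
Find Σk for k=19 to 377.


Σₖ₌19^377 k = Σₖ₌₁^377 k − Σₖ₌₁^18 k
= 377·378/2 − 18·19/2
= 71253 − 171 = 71082

Σk = 71082


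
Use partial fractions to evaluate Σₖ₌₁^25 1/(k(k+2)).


1/(k(k+2)) = (1/2)·(1/k - 1/(k+2)) (partial fractions)
Telescoping: Σ = (1/2)·(1 + 1/2 - 1/26 - 1/27) = 250/351

Sum = 250/351


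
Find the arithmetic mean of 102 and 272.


AM = (102 + 272)/2 = 374/2 = 187

AM = 187


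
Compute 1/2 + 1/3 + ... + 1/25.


Σₖ₌2^25 1/k = 1/2 + 1/3 + 1/4 + ... + 1/25
= 25128807667/8923714800
≈ 2.816

Sum = 25128807667/8923714800 ≈ 2.816


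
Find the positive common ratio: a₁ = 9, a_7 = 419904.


r^(n-1) = aₙ/a₁
r^6 = 419904/9 = 46656
r = 46656^(1/6)
= ±6; taking r > 0 gives r = 6

r = 6


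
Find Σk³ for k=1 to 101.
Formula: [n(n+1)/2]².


n(n+1)/2 = 101×102/2 = 5151
Σk³ = 5151² = 26532801

Σk³ = 26532801


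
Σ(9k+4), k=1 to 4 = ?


Σ(9k+4) = 9·Σk + 4·n
= 9·10 + 4·4
= 90 + 16 = 106

Σ = 106


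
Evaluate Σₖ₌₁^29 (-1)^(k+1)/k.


S = 1 - 1/2 + 1/3 - 1/4 + 1/5 - 1/6 + 1/7 - 1/8 ± ...
= 0.7101
(Full series converges to +ln(2) ≈ +0.6931)

S_29 = 0.7101


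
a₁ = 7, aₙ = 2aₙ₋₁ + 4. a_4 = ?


Computing step by step:
a_1 = 7
a_2 = 18
a_3 = 40
a_4 = 84


a_4 = 84


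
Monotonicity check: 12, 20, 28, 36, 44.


Differences: 8, 8, 8, 8
All differences > 0 → strictly INCREASING

Monotonically increasing


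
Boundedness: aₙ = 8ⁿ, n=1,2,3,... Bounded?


aₙ = 8ⁿ → as n→∞, aₙ→∞ (since base 8 > 1)
No finite upper bound exists
The sequence is UNBOUNDED

Unbounded (aₙ → ∞ as n → ∞)


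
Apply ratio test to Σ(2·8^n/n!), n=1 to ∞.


aₙ = 2·8^n/n!
a_{n+1}/aₙ = 8^(n+1)/(n+1)! × n!/8^n  (constant 2 cancels)
= 8/(n+1)
L = lim(n→∞) 8/(n+1) = 0
L < 1 → series CONVERGES

Converges (ratio test: L = 0 < 1)


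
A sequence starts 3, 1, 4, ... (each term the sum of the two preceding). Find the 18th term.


Computing iteratively: 3, 1, 4, 5, 9, 14, 23, 37, 60, 97, 157, 254, ...
a_18 = 4558

a_18 = 4558


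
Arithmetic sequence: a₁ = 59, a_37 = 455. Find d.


d = (aₙ - a₁)/(n-1)
= (455 - 59)/(37-1)
= 396/36 = 11

d = 11


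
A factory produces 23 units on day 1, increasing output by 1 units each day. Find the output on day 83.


aₙ = a₁ + (n-1)d
= 23 + (83-1)×1
= 23 + 82
= 105

a_83 = 105


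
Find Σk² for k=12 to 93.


Σₖ₌12^93 k² = Σₖ₌₁^93 k² − Σₖ₌₁^11 k²
= 93·94·187/6 − 11·12·23/6
= 272459 − 506 = 271953

Σk² = 271953


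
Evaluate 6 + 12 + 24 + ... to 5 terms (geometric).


Sₙ = 6×(2^5 - 1)/(2 - 1)
= 6×(32 - 1)/1
= 6×31/1
= 186

S_5 = 186


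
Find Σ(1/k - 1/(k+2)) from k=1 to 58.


Telescoping with gap 2: two head and two tail terms survive.
= (1 + 1/2) - (1/59 + 1/60)
= 3/2 - 1/59 - 1/60 = 5191/3540

Sum = 5191/3540


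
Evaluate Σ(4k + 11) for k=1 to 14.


Σ(4k+11) = 4·Σk + 11·n
= 4·105 + 11·14
= 420 + 154 = 574

Σ = 574


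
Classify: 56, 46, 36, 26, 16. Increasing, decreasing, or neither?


Differences: -10, -10, -10, -10
All differences < 0 → strictly DECREASING

Monotonically decreasing


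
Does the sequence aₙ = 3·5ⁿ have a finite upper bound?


aₙ = 3·5ⁿ → as n→∞, aₙ→∞ (since base 5 > 1)
No finite upper bound exists
The sequence is UNBOUNDED

Unbounded (aₙ → ∞ as n → ∞)


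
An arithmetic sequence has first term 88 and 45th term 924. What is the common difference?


d = (aₙ - a₁)/(n-1)
= (924 - 88)/(45-1)
= 836/44 = 19

d = 19


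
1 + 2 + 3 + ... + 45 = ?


n(n+1)/2 = 45×46/2 = 2070/2 = 1035

Σk = 1035


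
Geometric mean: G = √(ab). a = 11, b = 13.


GM = √(11×13) = √143 = 11.9583

GM = 11.9583


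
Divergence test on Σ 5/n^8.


lim(n→∞) 5/n^8 = 0
lim aₙ = 0 → nth-term test is INCONCLUSIVE
(Need other tests; this is actually a convergent p-series with p=8 > 1)

Inconclusive (lim aₙ = 0; need another test)


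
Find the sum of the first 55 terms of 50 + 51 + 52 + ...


aₙ = 50 + (55-1)×1 = 104
Sₙ = n(a₁+aₙ)/2 = 55×(50+104)/2
= 55×154/2 = 4235

S_55 = 4235


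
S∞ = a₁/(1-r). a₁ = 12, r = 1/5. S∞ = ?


S∞ = a₁/(1-r) = 12/(1 - 1/5)
= 12/(4/5)
= 15

S∞ = 15


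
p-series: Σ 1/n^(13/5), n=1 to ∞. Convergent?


p-series test: Σ c/n^p converges if p > 1, diverges if p ≤ 1 (constant c > 0 doesn't affect convergence).
p = 13/5
13/5 > 1 → CONVERGES

Converges (p = 13/5 > 1)


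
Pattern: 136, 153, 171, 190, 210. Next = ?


Pattern: triangular numbers: n(n+1)/2
Terms: 136, 153, 171, 190, 210
Next term = 231

Next term = 231


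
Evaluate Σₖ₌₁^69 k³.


n(n+1)/2 = 69×70/2 = 2415
Σk³ = 2415² = 5832225

Σk³ = 5832225


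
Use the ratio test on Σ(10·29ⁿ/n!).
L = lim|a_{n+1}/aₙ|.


aₙ = 10·29^n/n!
a_{n+1}/aₙ = 29^(n+1)/(n+1)! × n!/29^n  (constant 10 cancels)
= 29/(n+1)
L = lim(n→∞) 29/(n+1) = 0
L < 1 → series CONVERGES

Converges (ratio test: L = 0 < 1)


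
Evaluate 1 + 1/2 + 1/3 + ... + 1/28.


H_28 = 1/1 + 1/2 + 1/3 + ... + 1/28
= 315404588903/80313433200
≈ 3.9272

H_28 = 315404588903/80313433200 ≈ 3.9272


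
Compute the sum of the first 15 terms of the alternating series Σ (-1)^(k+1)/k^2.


S = 1 - 1/4 + 1/9 - 1/16 + 1/25 - 1/36 + 1/49 - 1/64 ± ...
= 0.8245
(Full series converges to +π²/12 ≈ +0.8225)

S_15 = 0.8245


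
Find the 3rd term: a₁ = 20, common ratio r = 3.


aₙ = a₁·r^(n-1)
= 20×3^2
= 20×9
= 180

a_3 = 180


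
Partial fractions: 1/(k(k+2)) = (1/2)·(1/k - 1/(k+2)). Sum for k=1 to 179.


1/(k(k+2)) = (1/2)·(1/k - 1/(k+2)) (partial fractions)
Telescoping: Σ = (1/2)·(1 + 1/2 - 1/180 - 1/181) = 48509/65160

Sum = 48509/65160


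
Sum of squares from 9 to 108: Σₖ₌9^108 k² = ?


Σₖ₌9^108 k² = Σₖ₌₁^108 k² − Σₖ₌₁^8 k²
= 108·109·217/6 − 8·9·17/6
= 425754 − 204 = 425550

Σk² = 425550


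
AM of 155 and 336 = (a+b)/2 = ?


AM = (155 + 336)/2 = 491/2 = 245.5

AM = 245.5


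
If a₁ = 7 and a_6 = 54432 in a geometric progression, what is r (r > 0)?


r^(n-1) = aₙ/a₁
r^5 = 54432/7 = 7776
r = 7776^(1/5)
= 6

r = 6


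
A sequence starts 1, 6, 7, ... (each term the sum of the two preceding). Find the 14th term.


Computing iteratively: 1, 6, 7, 13, 20, 33, 53, 86, 139, 225, 364, 589, ...
a_14 = 1542

a_14 = 1542


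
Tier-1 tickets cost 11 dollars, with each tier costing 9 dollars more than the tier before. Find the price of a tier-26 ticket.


aₙ = a₁ + (n-1)d
= 11 + (26-1)×9
= 11 + 225
= 236

a_26 = 236


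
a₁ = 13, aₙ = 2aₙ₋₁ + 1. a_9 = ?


Computing step by step:
a_1 = 13
a_2 = 27
a_3 = 55
a_4 = 111
a_5 = 223
a_6 = 447
a_7 = 895
a_8 = 1791
a_9 = 3583


a_9 = 3583


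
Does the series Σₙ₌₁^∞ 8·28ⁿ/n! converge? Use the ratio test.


aₙ = 8·28^n/n!
a_{n+1}/aₙ = 28^(n+1)/(n+1)! × n!/28^n  (constant 8 cancels)
= 28/(n+1)
L = lim(n→∞) 28/(n+1) = 0
L < 1 → series CONVERGES

Converges (ratio test: L = 0 < 1)


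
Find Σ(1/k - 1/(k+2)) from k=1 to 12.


Telescoping with gap 2: two head and two tail terms survive.
= (1 + 1/2) - (1/13 + 1/14)
= 3/2 - 1/13 - 1/14 = 123/91

Sum = 123/91


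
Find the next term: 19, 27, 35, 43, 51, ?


Pattern: arithmetic (d=8)
Terms: 19, 27, 35, 43, 51
Next term = 59

Next term = 59


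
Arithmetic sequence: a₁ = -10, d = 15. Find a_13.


aₙ = a₁ + (n-1)d
= -10 + (13-1)×15
= -10 + 180
= 170

a_13 = 170


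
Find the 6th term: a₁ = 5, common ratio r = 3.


aₙ = a₁·r^(n-1)
= 5×3^5
= 5×243
= 1215

a_6 = 1215


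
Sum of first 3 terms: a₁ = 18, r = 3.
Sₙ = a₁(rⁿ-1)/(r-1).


Sₙ = 18×(3^3 - 1)/(3 - 1)
= 18×(27 - 1)/2
= 18×26/2
= 234

S_3 = 234


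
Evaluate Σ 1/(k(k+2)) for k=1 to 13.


1/(k(k+2)) = (1/2)·(1/k - 1/(k+2)) (partial fractions)
Telescoping: Σ = (1/2)·(1 + 1/2 - 1/14 - 1/15) = 143/210

Sum = 143/210


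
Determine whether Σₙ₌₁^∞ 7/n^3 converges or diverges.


p-series test: Σ c/n^p converges if p > 1, diverges if p ≤ 1 (constant c > 0 doesn't affect convergence).
p = 3
3 > 1 → CONVERGES

Converges (p = 3 > 1)


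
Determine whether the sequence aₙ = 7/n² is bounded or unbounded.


a₁ = 7, a₂ = 7/4, a₃ = 7/9, ...
0 < aₙ ≤ 7 for all n ≥ 1
The sequence IS bounded

Bounded (0 < aₙ ≤ 7)


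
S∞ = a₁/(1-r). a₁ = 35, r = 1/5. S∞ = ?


S∞ = a₁/(1-r) = 35/(1 - 1/5)
= 35/(4/5)
= 175/4

S∞ = 175/4


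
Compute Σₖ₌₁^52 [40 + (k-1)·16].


aₙ = 40 + (52-1)×16 = 856
Sₙ = n(a₁+aₙ)/2 = 52×(40+856)/2
= 52×896/2 = 23296

S_52 = 23296


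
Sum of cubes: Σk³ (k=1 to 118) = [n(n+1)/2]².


n(n+1)/2 = 118×119/2 = 7021
Σk³ = 7021² = 49294441

Σk³ = 49294441


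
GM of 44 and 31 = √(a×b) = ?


GM = √(44×31) = √1364 = 36.9324

GM = 36.9324


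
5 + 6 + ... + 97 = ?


Σₖ₌5^97 k = Σₖ₌₁^97 k − Σₖ₌₁^4 k
= 97·98/2 − 4·5/2
= 4753 − 10 = 4743

Σk = 4743


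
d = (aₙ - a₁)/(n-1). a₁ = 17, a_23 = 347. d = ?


d = (aₙ - a₁)/(n-1)
= (347 - 17)/(23-1)
= 330/22 = 15

d = 15


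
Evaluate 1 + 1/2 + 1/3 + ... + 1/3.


H_3 = 1/1 + 1/2 + 1/3
= 11/6
≈ 1.8333

H_3 = 11/6 ≈ 1.8333


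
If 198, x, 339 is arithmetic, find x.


AM = (198 + 339)/2 = 537/2 = 268.5

AM = 268.5


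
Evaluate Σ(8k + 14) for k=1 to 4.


Σ(8k+14) = 8·Σk + 14·n
= 8·10 + 14·4
= 80 + 56 = 136

Σ = 136


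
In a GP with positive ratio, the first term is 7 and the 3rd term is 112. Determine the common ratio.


r^(n-1) = aₙ/a₁
r^2 = 112/7 = 16
r = 16^(1/2)
= ±4; taking r > 0 gives r = 4

r = 4


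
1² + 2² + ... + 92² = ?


n = 92
n(n+1)(2n+1)/6 = 92×93×185/6
= 1582860/6 = 263810

Σk² = 263810


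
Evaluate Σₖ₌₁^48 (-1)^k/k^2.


S = -1 + 1/4 - 1/9 + 1/16 - 1/25 + 1/36 - 1/49 + 1/64 ± ...
= -0.8223
(Full series converges to -π²/12 ≈ -0.8225)

S_48 = -0.8223


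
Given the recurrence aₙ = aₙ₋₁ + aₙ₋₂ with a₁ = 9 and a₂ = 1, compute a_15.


Computing iteratively: 9, 1, 10, 11, 21, 32, 53, 85, 138, 223, 361, 584, ...
a_15 = 2474

a_15 = 2474
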